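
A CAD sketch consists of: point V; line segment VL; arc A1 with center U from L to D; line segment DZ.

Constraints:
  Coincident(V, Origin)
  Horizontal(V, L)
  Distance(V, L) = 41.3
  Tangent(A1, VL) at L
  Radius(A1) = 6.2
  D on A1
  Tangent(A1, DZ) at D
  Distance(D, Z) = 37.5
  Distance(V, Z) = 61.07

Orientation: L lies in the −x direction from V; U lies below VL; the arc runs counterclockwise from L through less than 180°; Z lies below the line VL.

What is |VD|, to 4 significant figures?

47.96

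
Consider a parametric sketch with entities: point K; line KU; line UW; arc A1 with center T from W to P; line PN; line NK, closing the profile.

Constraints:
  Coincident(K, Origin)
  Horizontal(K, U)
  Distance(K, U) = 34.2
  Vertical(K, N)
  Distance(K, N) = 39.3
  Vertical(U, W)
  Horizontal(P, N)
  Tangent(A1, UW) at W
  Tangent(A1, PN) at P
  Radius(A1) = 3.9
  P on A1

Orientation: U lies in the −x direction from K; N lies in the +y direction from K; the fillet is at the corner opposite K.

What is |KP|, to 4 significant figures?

49.62

K is at the origin; KU is horizontal with |KU| = 34.2 and U on the −x side, so U = (-34.20, 0.000). KN is vertical with |KN| = 39.3 and N on the +y side, so N = (0.000, 39.30). The virtual corner opposite K is at (-34.20, 39.30). Since A1 is tangent to UW there, TW ⟂ UW and since A1 is tangent to PN there, TP ⟂ PN, with radius 3.9, so the center T sits 3.9 in from both sides at T = (-30.30, 35.40). That places the tangent points at W = (-34.20, 35.40) on UW and P = (-30.30, 39.30) on PN. Then |KP| = |P − K| = 49.62.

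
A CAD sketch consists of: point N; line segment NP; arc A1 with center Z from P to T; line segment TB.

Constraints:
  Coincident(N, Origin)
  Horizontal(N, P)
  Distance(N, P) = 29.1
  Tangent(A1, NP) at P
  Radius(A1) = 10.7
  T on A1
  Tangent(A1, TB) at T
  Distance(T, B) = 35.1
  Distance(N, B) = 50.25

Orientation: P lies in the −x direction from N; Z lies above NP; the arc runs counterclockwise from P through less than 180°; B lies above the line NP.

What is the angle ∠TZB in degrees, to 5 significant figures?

73.047°

Checks: ∠(ZP, PN) = 90.00° ✓; |ZT| = 10.70 ✓; ∠(ZT, TB) = 90.00° ✓; |TB| = 35.10 ✓; |NB| = 50.25 ✓.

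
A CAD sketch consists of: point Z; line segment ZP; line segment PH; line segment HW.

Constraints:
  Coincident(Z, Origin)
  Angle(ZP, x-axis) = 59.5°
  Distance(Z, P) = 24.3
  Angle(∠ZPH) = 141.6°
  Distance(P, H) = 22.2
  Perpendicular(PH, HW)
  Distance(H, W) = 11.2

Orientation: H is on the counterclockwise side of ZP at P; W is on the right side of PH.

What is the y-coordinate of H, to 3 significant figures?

42.9

Z is at the origin; ZP runs at 59.5° with length 24.3, so P = 24.3·(cos 59.5°, sin 59.5°) = (12.3, 20.9). ∠ZPH = 141.6°, so PH runs at 59.5° + (180° − 141.6°) = 97.9° from the x-axis; with |PH| = 22.2, H = P + 22.2·(cos 97.9°, sin 97.9°) = (9.28, 42.9). So H.y = 42.9.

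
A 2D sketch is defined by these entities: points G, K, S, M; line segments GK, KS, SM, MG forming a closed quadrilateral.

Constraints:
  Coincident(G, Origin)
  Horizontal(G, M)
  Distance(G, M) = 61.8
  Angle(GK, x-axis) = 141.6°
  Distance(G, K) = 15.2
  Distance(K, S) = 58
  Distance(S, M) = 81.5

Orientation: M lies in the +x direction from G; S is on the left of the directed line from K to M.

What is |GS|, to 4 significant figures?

63.89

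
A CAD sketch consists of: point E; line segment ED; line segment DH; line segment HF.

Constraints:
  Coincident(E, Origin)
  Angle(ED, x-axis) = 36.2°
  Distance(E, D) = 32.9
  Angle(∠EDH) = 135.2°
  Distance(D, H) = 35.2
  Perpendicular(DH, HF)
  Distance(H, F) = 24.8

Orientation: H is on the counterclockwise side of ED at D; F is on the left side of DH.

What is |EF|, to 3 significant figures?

58.6

E is at the origin; ED runs at 36.2° with length 32.9, so D = 32.9·(cos 36.2°, sin 36.2°) = (26.5, 19.4). ∠EDH = 135.2°, so DH runs at 36.2° + (180° − 135.2°) = 81.0° from the x-axis; with |DH| = 35.2, H = D + 35.2·(cos 81.0°, sin 81.0°) = (32.1, 54.2). DH is perpendicular to HF; with |HF| = 24.8 on the left of DH, F = H + 24.8·(-0.988, 0.156) = (7.56, 58.1). Then |EF| = |F − E| = 58.6.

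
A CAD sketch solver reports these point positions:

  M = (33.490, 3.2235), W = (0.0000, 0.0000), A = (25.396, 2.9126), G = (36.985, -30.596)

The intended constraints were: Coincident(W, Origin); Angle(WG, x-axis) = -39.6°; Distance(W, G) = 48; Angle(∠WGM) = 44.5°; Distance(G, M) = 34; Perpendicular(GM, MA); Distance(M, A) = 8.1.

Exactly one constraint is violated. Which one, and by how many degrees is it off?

Perpendicular(GM, MA) — off by 3.70°.

W = (0.00, 0.00) ✓; WG at -39.60° ✓; |WG| = 48.00 ✓; ∠WGM = 44.50° ✓; |GM| = 34.00 ✓; ∠(GM, MA) = 86.30° ✗; |MA| = 8.100 ✓.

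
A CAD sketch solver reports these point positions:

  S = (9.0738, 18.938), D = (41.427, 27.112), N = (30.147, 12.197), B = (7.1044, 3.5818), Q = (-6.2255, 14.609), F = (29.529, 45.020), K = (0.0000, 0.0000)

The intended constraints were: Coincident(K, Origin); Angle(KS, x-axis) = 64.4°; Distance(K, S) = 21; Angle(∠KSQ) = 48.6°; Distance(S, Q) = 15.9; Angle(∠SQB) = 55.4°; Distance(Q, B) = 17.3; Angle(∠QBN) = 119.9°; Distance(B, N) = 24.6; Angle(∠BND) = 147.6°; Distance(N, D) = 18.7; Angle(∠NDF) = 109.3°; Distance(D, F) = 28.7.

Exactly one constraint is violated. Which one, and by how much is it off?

Distance(D, F) = 28.7 — off by 7.20.

K = (0.00, 0.00) ✓; KS at 64.40° ✓; |KS| = 21.00 ✓; ∠KSQ = 48.60° ✓; |SQ| = 15.90 ✓; ∠SQB = 55.40° ✓; |QB| = 17.30 ✓; ∠QBN = 119.9° ✓; |BN| = 24.60 ✓; ∠BND = 147.6° ✓; |ND| = 18.70 ✓; ∠NDF = 109.3° ✓; |DF| = 21.50 ✗.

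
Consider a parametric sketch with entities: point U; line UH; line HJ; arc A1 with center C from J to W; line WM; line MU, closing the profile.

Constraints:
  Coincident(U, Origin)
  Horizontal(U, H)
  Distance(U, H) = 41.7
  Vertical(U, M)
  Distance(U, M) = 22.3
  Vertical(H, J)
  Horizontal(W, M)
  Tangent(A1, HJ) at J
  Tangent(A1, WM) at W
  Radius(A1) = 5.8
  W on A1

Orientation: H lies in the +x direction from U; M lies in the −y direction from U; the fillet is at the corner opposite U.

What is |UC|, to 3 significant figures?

39.5

U is at the origin; U and H share the same y with |UH| = 41.7 and H on the +x side, so H = (41.7, 0.00). U and M share the same x with |UM| = 22.3 and M on the −y side, so M = (0.00, -22.3). The virtual corner opposite U is at (41.7, -22.3). The tangent condition forces CJ to be normal to HJ and tangency of A1 to WM means the radius CW is perpendicular to WM, with radius 5.8, so the center C sits 5.8 in from both sides at C = (35.9, -16.5). Then |UC| = |C − U| = 39.5.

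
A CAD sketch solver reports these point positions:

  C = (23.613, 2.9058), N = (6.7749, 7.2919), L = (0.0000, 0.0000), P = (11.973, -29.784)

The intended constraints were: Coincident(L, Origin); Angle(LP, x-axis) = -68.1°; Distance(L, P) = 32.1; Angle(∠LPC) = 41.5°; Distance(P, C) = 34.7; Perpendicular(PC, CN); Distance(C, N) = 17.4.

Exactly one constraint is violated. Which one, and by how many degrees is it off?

Perpendicular(PC, CN) — off by 5.00°.

L = (0.00, 0.00) ✓; LP at -68.10° ✓; |LP| = 32.10 ✓; ∠LPC = 41.50° ✓; |PC| = 34.70 ✓; ∠(PC, CN) = 95.00° ✗; |CN| = 17.40 ✓.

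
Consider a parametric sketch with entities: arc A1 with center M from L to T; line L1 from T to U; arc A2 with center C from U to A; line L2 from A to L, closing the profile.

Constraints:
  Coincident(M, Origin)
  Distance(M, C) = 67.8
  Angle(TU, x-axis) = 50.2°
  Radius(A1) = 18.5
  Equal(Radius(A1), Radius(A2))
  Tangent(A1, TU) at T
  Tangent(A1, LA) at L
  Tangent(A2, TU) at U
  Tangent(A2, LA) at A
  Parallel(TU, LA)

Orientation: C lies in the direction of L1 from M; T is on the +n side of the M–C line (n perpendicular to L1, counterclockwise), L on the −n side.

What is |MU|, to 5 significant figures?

70.279

Tangency of A1 to both parallel lines with radius 18.5 puts T and L at M ± 18.5·n: T = (-14.213, 11.842), L = (14.213, -11.842). Equal radii place U and A the same way about C: U = C + 18.5·n = (29.186, 63.932), A = C − 18.5·n = (57.613, 40.248). Then |MU| = |U − M| = 70.279.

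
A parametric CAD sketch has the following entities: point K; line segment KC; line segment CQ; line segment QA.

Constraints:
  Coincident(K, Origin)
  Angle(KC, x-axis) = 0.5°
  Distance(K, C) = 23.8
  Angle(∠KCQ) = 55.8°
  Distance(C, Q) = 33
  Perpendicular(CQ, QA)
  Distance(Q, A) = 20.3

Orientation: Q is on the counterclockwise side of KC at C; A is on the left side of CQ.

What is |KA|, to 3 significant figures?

19.6

K is at the origin; KC runs at 0.5° with length 23.8, so C = 23.8·(cos 0.5°, sin 0.5°) = (23.8, 0.208). ∠KCQ = 55.8°, so CQ runs at 0.5° + (180° − 55.8°) = 125° from the x-axis; with |CQ| = 33.0, Q = C + 33.0·(cos 125°, sin 125°) = (5.01, 27.3). CQ ⟂ QA; with |QA| = 20.3 on the left of CQ, A = Q + 20.3·(-0.822, -0.569) = (-11.7, 15.8). Then |KA| = |A − K| = 19.6.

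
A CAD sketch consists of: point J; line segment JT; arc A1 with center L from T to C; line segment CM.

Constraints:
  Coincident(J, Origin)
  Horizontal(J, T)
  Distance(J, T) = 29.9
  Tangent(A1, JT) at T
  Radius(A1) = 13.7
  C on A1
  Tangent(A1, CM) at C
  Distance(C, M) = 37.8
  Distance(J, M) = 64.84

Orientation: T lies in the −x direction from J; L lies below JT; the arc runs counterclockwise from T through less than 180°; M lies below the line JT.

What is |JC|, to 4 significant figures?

46.27

Checks: J = (0.00, 0.00) ✓; |LC| = 13.70 ✓; ∠(LC, CM) = 90.00° ✓; |CM| = 37.80 ✓; |JM| = 64.84 ✓.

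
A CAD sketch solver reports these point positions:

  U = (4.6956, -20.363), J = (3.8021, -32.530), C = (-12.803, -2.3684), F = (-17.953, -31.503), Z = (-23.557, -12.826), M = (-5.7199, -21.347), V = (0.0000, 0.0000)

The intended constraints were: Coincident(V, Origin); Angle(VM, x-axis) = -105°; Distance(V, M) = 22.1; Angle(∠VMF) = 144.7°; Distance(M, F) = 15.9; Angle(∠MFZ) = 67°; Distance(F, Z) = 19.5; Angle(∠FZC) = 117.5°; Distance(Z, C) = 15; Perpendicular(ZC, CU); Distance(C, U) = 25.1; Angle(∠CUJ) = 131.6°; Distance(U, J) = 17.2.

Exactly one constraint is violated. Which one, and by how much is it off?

Distance(U, J) = 17.2 — off by 5.00.

V = (0.00, 0.00) ✓; VM at -105.0° ✓; |VM| = 22.10 ✓; ∠VMF = 144.7° ✓; |MF| = 15.90 ✓; ∠MFZ = 67.00° ✓; |FZ| = 19.50 ✓; ∠FZC = 117.5° ✓; |ZC| = 15.00 ✓; ∠(ZC, CU) = 90.00° ✓; |CU| = 25.10 ✓; ∠CUJ = 131.6° ✓; |UJ| = 12.20 ✗.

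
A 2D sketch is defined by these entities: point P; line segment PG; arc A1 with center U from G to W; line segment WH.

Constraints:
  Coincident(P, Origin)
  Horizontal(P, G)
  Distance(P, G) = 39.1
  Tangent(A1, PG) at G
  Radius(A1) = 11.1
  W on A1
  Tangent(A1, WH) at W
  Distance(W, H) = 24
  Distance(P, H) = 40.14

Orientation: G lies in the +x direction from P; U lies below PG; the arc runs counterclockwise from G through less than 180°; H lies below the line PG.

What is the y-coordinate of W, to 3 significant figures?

-8.95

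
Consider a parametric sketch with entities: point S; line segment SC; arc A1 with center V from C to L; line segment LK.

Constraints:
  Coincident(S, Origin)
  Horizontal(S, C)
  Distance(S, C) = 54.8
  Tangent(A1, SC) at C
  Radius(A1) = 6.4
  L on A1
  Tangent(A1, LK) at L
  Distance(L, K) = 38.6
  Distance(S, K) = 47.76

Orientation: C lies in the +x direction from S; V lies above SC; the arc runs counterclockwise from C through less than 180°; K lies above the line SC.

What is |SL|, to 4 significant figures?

60.11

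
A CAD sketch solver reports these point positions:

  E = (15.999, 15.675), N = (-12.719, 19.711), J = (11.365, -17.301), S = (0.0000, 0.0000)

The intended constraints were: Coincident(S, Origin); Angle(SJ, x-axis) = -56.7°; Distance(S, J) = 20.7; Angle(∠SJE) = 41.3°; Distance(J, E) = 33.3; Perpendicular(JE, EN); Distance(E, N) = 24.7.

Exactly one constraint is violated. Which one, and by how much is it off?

Distance(E, N) = 24.7 — off by 4.30.

S = (0.00, 0.00) ✓; SJ at -56.70° ✓; |SJ| = 20.70 ✓; ∠SJE = 41.30° ✓; |JE| = 33.30 ✓; ∠(JE, EN) = 90.00° ✓; |EN| = 29.00 ✗.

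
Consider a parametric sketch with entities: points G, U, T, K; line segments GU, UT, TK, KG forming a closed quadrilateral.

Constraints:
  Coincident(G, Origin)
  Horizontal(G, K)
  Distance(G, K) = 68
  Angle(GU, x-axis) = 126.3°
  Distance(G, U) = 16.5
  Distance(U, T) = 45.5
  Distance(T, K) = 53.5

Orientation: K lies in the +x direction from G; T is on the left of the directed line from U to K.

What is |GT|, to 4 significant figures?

46.98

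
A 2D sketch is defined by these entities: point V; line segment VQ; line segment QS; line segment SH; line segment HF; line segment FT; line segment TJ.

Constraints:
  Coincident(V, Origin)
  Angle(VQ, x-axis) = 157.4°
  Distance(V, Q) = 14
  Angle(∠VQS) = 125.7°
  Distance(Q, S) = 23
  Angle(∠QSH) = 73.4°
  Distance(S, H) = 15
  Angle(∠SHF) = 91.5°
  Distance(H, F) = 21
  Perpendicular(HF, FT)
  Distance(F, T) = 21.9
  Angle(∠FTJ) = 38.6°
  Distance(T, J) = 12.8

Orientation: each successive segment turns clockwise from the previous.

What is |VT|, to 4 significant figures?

26.63

V is at the origin; VQ runs at 157.4° with length 14.0, so Q = (-12.92, 5.380). ∠VQS = 125.7° gives QS at 103.1° from the x-axis; with |QS| = 23.0, S = (-18.14, 27.78). ∠QSH = 73.4° gives SH at -3.500° from the x-axis; with |SH| = 15.0, H = (-3.166, 26.87). ∠SHF = 91.5° gives HF at -92.00° from the x-axis; with |HF| = 21.0, F = (-3.899, 5.879). HF ⟂ FT, so FT runs at 178.0°; with |FT| = 21.9, T = (-25.79, 6.643). Then |VT| = |T − V| = 26.63.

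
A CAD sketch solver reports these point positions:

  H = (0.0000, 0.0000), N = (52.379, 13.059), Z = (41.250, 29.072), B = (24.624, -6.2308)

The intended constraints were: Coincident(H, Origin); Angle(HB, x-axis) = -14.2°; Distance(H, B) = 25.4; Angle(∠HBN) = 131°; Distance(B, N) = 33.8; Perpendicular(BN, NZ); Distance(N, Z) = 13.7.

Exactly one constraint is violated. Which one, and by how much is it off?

Distance(N, Z) = 13.7 — off by 5.80.

H = (0.00, 0.00) ✓; HB at -14.20° ✓; |HB| = 25.40 ✓; ∠HBN = 131.0° ✓; |BN| = 33.80 ✓; ∠(BN, NZ) = 90.00° ✓; |NZ| = 19.50 ✗.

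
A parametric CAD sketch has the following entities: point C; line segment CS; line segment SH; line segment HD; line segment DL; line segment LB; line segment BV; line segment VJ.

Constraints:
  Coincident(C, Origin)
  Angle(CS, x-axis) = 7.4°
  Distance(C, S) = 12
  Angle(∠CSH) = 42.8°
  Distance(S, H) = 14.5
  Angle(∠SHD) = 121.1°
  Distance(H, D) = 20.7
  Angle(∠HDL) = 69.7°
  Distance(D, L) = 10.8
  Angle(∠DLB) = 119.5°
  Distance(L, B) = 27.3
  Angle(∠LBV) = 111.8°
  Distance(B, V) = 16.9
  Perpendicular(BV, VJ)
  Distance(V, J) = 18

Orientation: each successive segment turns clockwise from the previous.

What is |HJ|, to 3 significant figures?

9.82

∠LBV = 111.8° gives BV at -67.7° from the x-axis; with |BV| = 16.9, V = (21.1, -12.4). The perpendicularity gives VJ at right angles to BV, so VJ runs at -158°; with |VJ| = 18.0, J = (4.45, -19.2). Then |HJ| = |J − H| = 9.82.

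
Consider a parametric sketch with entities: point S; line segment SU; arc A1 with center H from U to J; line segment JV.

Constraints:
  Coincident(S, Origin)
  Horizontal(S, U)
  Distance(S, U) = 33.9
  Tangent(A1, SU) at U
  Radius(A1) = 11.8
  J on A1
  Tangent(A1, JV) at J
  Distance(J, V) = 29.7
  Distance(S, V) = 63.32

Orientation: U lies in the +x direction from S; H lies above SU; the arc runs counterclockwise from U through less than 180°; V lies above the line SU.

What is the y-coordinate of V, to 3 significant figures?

39.9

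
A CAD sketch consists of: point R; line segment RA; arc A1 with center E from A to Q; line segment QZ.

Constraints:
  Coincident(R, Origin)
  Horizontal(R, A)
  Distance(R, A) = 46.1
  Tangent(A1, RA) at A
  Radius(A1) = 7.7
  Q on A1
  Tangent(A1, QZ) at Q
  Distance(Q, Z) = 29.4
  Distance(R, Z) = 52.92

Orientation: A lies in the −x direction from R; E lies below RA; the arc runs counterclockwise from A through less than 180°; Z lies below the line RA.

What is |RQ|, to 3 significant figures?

54.0

Checks: |EQ| = 7.700 ✓; ∠(EQ, QZ) = 90.00° ✓; |QZ| = 29.40 ✓; |RZ| = 52.92 ✓.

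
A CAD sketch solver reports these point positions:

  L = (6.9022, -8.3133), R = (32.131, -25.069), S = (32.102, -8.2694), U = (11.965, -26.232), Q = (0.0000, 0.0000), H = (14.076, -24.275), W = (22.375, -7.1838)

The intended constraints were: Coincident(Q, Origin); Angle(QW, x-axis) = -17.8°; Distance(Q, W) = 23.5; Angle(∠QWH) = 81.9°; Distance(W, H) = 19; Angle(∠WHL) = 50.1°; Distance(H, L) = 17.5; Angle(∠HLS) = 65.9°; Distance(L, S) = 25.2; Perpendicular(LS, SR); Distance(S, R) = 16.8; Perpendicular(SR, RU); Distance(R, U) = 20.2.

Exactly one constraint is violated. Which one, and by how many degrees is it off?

Perpendicular(SR, RU) — off by 3.20°.

Q = (0.00, 0.00) ✓; QW at -17.80° ✓; |QW| = 23.50 ✓; ∠QWH = 81.90° ✓; |WH| = 19.00 ✓; ∠WHL = 50.10° ✓; |HL| = 17.50 ✓; ∠HLS = 65.90° ✓; |LS| = 25.20 ✓; ∠(LS, SR) = 90.00° ✓; |SR| = 16.80 ✓; ∠(SR, RU) = 86.80° ✗; |RU| = 20.20 ✓.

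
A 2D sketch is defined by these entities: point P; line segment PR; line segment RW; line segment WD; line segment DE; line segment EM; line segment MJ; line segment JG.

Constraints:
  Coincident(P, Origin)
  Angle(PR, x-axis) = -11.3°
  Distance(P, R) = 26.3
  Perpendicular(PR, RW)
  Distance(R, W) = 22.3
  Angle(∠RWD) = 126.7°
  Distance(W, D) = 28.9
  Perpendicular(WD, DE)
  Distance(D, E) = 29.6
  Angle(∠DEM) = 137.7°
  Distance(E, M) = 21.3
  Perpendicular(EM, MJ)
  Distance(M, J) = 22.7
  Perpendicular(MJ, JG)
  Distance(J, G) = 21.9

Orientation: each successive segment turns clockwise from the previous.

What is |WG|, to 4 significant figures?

18.69

P is at the origin; PR runs at -11.3° with length 26.3, so R = (25.79, -5.153). PR ⟂ RW, so RW runs at -101.3°; with |RW| = 22.3, W = (21.42, -27.02). ∠RWD = 126.7° gives WD at -154.6° from the x-axis; with |WD| = 28.9, D = (-4.686, -39.42). The perpendicularity gives DE at right angles to WD, so DE runs at 115.4°; with |DE| = 29.6, E = (-17.38, -12.68). ∠DEM = 137.7° gives EM at 73.10° from the x-axis; with |EM| = 21.3, M = (-11.19, 7.702). The perpendicularity gives MJ at right angles to EM, so MJ runs at -16.90°; with |MJ| = 22.7, J = (10.53, 1.103). MJ ⟂ JG, so JG runs at -106.9°; with |JG| = 21.9, G = (4.163, -19.85). Then |WG| = |G − W| = 18.69.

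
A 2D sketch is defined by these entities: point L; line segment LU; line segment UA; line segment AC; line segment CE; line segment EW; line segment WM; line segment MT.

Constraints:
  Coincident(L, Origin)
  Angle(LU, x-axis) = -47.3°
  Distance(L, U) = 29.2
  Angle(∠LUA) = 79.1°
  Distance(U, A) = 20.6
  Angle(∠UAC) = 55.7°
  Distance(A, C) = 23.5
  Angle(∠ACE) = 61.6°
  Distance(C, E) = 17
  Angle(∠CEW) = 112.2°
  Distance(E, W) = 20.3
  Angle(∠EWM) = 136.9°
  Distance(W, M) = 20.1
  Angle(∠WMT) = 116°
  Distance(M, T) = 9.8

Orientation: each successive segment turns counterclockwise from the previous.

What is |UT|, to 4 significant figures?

38.31

L is at the origin; LU runs at -47.3° with length 29.2, so U = (19.80, -21.46). ∠LUA = 79.1° gives UA at 53.60° from the x-axis; with |UA| = 20.6, A = (32.03, -4.879). ∠UAC = 55.7° gives AC at 177.9° from the x-axis; with |AC| = 23.5, C = (8.542, -4.018). ∠ACE = 61.6° gives CE at -63.70° from the x-axis; with |CE| = 17.0, E = (16.07, -19.26). ∠CEW = 112.2° gives EW at 4.100° from the x-axis; with |EW| = 20.3, W = (36.32, -17.81). ∠EWM = 136.9° gives WM at 47.20° from the x-axis; with |WM| = 20.1, M = (49.98, -3.058). ∠WMT = 116.0° gives MT at 111.2° from the x-axis; with |MT| = 9.8, T = (46.44, 6.078). Then |UT| = |T − U| = 38.31.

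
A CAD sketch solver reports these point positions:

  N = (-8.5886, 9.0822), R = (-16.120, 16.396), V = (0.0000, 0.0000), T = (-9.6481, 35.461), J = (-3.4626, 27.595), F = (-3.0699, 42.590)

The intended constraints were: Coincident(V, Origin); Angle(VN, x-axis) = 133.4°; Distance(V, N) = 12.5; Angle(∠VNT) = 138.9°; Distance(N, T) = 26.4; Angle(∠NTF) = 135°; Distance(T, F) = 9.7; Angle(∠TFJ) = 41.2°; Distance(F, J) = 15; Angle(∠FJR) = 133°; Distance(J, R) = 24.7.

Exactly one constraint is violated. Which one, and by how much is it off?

Distance(J, R) = 24.7 — off by 7.80.

V = (0.00, 0.00) ✓; VN at 133.4° ✓; |VN| = 12.50 ✓; ∠VNT = 138.9° ✓; |NT| = 26.40 ✓; ∠NTF = 135.0° ✓; |TF| = 9.700 ✓; ∠TFJ = 41.20° ✓; |FJ| = 15.00 ✓; ∠FJR = 133.0° ✓; |JR| = 16.90 ✗.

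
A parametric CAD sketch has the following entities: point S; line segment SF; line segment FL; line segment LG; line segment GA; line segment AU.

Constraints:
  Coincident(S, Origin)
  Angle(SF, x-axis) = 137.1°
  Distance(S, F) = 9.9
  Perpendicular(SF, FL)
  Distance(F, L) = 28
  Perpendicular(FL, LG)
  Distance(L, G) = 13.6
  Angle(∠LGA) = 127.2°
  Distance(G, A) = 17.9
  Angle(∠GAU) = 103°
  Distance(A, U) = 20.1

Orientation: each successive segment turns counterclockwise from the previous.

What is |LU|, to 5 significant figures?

31.869

S is at the origin; SF runs at 137.1° with length 9.9, so F = (-7.2522, 6.7391). SF is perpendicular to FL, so FL runs at -132.90°; with |FL| = 28.0, L = (-26.312, -13.772). FL is perpendicular to LG, so LG runs at -42.900°; with |LG| = 13.6, G = (-16.350, -23.030). ∠LGA = 127.2° gives GA at 9.9000° from the x-axis; with |GA| = 17.9, A = (1.2837, -19.952). ∠GAU = 103.0° gives AU at 86.900° from the x-axis; with |AU| = 20.1, U = (2.3707, 0.11825). Then |LU| = |U − L| = 31.869.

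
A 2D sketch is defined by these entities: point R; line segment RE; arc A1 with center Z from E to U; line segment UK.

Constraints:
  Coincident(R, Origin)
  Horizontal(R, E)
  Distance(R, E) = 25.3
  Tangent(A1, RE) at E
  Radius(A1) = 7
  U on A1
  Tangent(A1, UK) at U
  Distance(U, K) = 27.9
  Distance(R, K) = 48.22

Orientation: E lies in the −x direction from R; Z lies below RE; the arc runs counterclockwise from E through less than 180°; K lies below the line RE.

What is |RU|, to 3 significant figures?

33.0

Checks: |ZU| = 7.000 ✓; ∠(ZU, UK) = 90.00° ✓; |UK| = 27.90 ✓; |RK| = 48.22 ✓.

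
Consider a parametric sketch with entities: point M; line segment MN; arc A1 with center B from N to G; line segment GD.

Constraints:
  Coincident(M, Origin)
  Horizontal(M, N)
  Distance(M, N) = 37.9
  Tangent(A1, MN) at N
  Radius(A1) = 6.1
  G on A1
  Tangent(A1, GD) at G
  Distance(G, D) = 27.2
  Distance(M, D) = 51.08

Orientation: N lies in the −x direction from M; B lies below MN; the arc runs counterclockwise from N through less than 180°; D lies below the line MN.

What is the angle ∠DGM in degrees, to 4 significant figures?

87.41°

Checks: |MN| = 37.90 ✓; |BG| = 6.100 ✓; ∠(BG, GD) = 90.00° ✓; |GD| = 27.20 ✓; |MD| = 51.08 ✓.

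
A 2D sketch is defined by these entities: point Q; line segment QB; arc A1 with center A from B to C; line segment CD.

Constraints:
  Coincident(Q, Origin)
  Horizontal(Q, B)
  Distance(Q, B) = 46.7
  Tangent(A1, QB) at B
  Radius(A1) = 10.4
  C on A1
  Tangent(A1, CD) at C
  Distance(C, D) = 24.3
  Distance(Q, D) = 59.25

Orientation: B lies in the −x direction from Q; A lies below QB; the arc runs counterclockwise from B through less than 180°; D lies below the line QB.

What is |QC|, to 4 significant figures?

58.08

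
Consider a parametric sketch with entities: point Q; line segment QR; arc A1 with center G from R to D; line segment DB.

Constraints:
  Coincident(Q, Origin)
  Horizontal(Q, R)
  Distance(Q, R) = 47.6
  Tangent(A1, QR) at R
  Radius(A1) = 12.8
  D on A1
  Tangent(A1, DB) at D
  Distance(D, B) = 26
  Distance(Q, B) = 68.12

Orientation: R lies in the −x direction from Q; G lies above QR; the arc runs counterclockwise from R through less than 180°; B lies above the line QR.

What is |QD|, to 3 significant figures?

43.2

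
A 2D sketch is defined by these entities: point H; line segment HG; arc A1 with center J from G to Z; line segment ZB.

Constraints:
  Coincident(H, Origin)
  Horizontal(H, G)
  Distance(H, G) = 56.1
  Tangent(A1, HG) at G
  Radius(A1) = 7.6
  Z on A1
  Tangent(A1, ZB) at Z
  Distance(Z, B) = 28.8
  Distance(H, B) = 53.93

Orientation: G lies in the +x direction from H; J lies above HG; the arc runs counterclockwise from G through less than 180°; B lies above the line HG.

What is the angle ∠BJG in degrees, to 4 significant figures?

151.7°

Checks: |JZ| = 7.600 ✓; ∠(JZ, ZB) = 90.00° ✓; |ZB| = 28.80 ✓; |HB| = 53.93 ✓.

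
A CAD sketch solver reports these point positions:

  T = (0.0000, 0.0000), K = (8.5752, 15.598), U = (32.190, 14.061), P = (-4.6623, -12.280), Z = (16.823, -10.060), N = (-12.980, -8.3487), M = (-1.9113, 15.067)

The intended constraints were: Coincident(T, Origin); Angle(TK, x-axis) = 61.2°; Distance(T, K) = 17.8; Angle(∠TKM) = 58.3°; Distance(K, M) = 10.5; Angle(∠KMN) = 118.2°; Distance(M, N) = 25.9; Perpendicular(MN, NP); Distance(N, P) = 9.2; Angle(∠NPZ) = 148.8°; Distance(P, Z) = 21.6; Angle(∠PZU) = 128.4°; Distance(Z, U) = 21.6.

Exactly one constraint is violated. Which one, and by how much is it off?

Distance(Z, U) = 21.6 — off by 7.00.

T = (0.00, 0.00) ✓; TK at 61.20° ✓; |TK| = 17.80 ✓; ∠TKM = 58.30° ✓; |KM| = 10.50 ✓; ∠KMN = 118.2° ✓; |MN| = 25.90 ✓; ∠(MN, NP) = 90.00° ✓; |NP| = 9.200 ✓; ∠NPZ = 148.8° ✓; |PZ| = 21.60 ✓; ∠PZU = 128.4° ✓; |ZU| = 28.60 ✗.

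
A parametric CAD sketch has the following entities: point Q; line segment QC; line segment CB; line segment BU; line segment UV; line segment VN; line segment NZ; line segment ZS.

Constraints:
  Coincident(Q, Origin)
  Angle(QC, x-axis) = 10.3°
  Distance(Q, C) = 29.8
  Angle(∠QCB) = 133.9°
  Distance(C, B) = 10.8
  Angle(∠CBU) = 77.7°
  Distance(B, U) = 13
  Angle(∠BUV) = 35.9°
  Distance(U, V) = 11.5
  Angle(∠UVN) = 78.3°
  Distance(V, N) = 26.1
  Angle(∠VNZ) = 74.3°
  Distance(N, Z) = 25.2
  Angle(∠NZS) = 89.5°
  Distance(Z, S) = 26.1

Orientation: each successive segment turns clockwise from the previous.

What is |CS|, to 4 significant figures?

20.01

Q is at the origin; QC runs at 10.3° with length 29.8, so C = (29.32, 5.328). ∠QCB = 133.9° gives CB at -35.80° from the x-axis; with |CB| = 10.8, B = (38.08, -0.9892). ∠CBU = 77.7° gives BU at -138.1° from the x-axis; with |BU| = 13.0, U = (28.40, -9.671). ∠BUV = 35.9° gives UV at 77.80° from the x-axis; with |UV| = 11.5, V = (30.83, 1.569). ∠UVN = 78.3° gives VN at -23.90° from the x-axis; with |VN| = 26.1, N = (54.70, -9.005). ∠VNZ = 74.3° gives NZ at -129.6° from the x-axis; with |NZ| = 25.2, Z = (38.63, -28.42). ∠NZS = 89.5° gives ZS at 139.9° from the x-axis; with |ZS| = 26.1, S = (18.67, -11.61). Then |CS| = |S − C| = 20.01.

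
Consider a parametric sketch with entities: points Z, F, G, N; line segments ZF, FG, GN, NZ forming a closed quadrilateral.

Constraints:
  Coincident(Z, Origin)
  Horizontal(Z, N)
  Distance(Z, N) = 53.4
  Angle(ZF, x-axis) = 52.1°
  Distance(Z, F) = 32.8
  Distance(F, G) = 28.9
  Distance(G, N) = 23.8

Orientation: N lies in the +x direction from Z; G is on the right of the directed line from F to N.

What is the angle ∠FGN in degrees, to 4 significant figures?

105.8°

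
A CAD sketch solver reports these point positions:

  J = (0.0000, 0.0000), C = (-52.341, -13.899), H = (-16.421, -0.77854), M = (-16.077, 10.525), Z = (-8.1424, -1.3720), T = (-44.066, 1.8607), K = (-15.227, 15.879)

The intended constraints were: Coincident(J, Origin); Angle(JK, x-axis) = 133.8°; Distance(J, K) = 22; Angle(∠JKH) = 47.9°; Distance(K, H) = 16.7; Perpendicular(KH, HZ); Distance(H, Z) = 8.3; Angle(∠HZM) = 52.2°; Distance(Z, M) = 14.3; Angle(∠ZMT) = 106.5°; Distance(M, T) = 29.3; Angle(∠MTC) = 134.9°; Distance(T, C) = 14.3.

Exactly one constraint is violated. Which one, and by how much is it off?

Distance(T, C) = 14.3 — off by 3.50.

J = (0.00, 0.00) ✓; JK at 133.8° ✓; |JK| = 22.00 ✓; ∠JKH = 47.90° ✓; |KH| = 16.70 ✓; ∠(KH, HZ) = 90.00° ✓; |HZ| = 8.300 ✓; ∠HZM = 52.20° ✓; |ZM| = 14.30 ✓; ∠ZMT = 106.5° ✓; |MT| = 29.30 ✓; ∠MTC = 134.9° ✓; |TC| = 17.80 ✗.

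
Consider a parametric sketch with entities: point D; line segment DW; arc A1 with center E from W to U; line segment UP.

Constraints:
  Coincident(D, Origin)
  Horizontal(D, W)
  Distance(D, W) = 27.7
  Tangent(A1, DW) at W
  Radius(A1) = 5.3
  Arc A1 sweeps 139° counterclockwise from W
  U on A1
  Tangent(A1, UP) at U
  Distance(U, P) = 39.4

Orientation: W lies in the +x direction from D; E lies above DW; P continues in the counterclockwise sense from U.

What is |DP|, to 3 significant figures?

35.2

D is at the origin; D and W share the same y with |DW| = 27.7 and W on the +x side, so W = (27.7, 0.00). The tangent condition forces EW to be normal to DW, so E = W + (0, 5.3) = (27.7, 5.30). On A1, W sits at bearing -90° from E; a 139° counterclockwise sweep puts U at bearing 49°, so U = E + 5.3·(cos 49°, sin 49°) = (31.2, 9.30). Tangency of A1 to UP means the radius EU is perpendicular to UP, so UP runs along (−sin 49°, cos 49°); with |UP| = 39.4, P = (1.44, 35.1). Then |DP| = |P − D| = 35.2.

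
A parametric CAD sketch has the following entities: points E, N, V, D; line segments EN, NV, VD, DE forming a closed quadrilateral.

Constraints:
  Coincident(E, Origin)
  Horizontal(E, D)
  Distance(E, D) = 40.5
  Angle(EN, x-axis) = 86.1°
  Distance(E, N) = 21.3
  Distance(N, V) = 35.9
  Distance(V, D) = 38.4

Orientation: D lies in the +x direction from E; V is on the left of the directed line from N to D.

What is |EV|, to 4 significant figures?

50.35

E is at the origin; ED is horizontal with |ED| = 40.5 and D in +x, so D = (40.5, 0). EN runs at 86.1° with |EN| = 21.3, so N = (1.449, 21.25). V is determined by |NV| = 35.9 and |VD| = 38.4 together: it lies at the intersection of circle(N, 35.9) and circle(D, 38.4). With |ND| = 44.46, the foot of the radical line on ND is 20.14 from N and the perpendicular offset is √(35.9² − 20.14²) = 29.72. Taking the left-of-ND solution: V = (33.34, 37.73).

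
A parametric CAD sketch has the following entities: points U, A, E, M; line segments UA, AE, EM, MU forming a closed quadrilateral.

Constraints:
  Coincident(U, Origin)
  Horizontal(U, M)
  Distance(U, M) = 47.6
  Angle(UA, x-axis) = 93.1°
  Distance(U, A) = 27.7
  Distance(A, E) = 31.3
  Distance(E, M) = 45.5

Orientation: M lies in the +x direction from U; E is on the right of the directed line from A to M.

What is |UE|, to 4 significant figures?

4.080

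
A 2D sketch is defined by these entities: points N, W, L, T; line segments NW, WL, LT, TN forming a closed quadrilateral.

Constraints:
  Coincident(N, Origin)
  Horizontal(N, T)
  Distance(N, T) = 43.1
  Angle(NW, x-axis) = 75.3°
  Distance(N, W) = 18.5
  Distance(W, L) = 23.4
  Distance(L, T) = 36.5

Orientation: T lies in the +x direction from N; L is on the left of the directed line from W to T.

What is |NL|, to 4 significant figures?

39.29

Checks: |WL| = 23.40 ✓; |LT| = 36.50 ✓.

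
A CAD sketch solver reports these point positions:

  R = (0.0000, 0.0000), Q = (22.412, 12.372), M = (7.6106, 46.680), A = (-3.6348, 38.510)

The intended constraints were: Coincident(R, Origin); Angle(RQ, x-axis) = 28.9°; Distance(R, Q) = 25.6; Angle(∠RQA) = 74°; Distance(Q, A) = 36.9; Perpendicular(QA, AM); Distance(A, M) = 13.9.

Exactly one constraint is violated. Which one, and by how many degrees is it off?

Perpendicular(QA, AM) — off by 8.90°.

R = (0.00, 0.00) ✓; RQ at 28.90° ✓; |RQ| = 25.60 ✓; ∠RQA = 74.00° ✓; |QA| = 36.90 ✓; ∠(QA, AM) = 98.90° ✗; |AM| = 13.90 ✓.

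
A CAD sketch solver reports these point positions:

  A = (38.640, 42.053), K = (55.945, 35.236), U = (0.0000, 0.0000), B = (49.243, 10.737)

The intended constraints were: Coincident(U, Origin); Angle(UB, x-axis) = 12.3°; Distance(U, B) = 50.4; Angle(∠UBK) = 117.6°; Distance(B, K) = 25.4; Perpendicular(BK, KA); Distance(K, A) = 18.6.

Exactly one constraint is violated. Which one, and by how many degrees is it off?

Perpendicular(BK, KA) — off by 6.20°.

U = (0.00, 0.00) ✓; UB at 12.30° ✓; |UB| = 50.40 ✓; ∠UBK = 117.6° ✓; |BK| = 25.40 ✓; ∠(BK, KA) = 83.80° ✗; |KA| = 18.60 ✓.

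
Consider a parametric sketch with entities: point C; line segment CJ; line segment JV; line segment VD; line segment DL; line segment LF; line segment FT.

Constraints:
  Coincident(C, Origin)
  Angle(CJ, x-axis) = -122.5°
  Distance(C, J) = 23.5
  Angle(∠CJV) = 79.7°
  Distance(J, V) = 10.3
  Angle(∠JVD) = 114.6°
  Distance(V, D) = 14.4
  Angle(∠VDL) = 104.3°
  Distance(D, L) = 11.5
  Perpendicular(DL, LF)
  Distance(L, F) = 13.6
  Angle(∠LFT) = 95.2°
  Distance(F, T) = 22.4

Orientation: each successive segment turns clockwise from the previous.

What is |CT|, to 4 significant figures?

30.89

The perpendicularity gives LF at right angles to DL, so LF runs at -93.90°; with |LF| = 13.6, F = (-5.138, -13.49). ∠LFT = 95.2° gives FT at -178.7° from the x-axis; with |FT| = 22.4, T = (-27.53, -14.00). Then |CT| = |T − C| = 30.89.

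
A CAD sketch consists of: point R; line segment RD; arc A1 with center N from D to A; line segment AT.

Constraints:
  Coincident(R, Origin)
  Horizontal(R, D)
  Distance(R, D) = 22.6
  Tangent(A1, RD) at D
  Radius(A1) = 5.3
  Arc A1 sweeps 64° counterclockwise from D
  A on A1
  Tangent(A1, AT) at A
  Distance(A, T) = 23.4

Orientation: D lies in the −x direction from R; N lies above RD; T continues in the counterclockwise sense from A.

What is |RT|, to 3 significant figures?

25.2

R is at the origin; RD is horizontal with |RD| = 22.6 and D on the −x side, so D = (-22.6, 0.00). The tangent condition forces ND to be normal to RD, so N = D + (0, 5.3) = (-22.6, 5.30). On A1, D sits at bearing -90° from N; a 64° counterclockwise sweep puts A at bearing -26°, so A = N + 5.3·(cos -26°, sin -26°) = (-17.8, 2.98). Since A1 is tangent to AT there, NA ⟂ AT, so AT runs along (−sin -26°, cos -26°); with |AT| = 23.4, T = (-7.58, 24.0). Then |RT| = |T − R| = 25.2.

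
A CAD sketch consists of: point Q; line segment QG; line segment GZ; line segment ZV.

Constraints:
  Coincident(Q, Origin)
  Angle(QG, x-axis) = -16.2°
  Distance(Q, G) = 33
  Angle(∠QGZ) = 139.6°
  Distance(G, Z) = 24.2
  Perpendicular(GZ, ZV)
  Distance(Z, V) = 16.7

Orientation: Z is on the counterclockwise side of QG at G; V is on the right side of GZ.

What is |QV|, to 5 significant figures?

62.323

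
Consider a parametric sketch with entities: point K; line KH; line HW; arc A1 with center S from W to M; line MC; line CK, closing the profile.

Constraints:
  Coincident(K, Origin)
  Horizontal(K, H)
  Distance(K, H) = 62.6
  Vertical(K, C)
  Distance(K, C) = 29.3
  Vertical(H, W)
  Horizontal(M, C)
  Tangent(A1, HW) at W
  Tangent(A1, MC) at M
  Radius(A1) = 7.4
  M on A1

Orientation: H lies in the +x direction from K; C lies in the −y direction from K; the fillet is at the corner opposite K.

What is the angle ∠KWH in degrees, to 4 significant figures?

70.72°

K is at the origin; K and H share the same y with |KH| = 62.6 and H on the +x side, so H = (62.60, 0.000). KC is vertical with |KC| = 29.3 and C on the −y side, so C = (0.000, -29.30). The virtual corner opposite K is at (62.60, -29.30). Since A1 is tangent to HW there, SW ⟂ HW and since A1 is tangent to MC there, SM ⟂ MC, with radius 7.4, so the center S sits 7.4 in from both sides at S = (55.20, -21.90). That places the tangent points at W = (62.60, -21.90) on HW and M = (55.20, -29.30) on MC. Then cos ∠KWH = WK·WH / (|WK||WH|), giving 70.72°.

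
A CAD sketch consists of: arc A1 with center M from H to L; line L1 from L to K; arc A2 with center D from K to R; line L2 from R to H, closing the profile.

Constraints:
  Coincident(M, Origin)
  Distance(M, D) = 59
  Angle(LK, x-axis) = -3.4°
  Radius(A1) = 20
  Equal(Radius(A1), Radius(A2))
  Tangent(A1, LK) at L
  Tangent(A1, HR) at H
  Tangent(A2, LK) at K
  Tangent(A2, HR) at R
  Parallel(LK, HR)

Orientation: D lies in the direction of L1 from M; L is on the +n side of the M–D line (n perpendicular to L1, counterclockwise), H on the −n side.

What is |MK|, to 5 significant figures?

62.298

Tangency of A1 to both parallel lines with radius 20.0 puts L and H at M ± 20.0·n: L = (1.1861, 19.965), H = (-1.1861, -19.965). Equal radii place K and R the same way about D: K = D + 20.0·n = (60.082, 16.466), R = D − 20.0·n = (57.710, -23.464). Then |MK| = |K − M| = 62.298.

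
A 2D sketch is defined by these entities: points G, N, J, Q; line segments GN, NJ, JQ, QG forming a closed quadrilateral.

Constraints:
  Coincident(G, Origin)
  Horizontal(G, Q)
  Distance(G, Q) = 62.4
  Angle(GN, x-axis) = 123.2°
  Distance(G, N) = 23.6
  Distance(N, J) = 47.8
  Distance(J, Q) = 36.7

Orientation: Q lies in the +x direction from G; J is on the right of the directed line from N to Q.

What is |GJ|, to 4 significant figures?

27.45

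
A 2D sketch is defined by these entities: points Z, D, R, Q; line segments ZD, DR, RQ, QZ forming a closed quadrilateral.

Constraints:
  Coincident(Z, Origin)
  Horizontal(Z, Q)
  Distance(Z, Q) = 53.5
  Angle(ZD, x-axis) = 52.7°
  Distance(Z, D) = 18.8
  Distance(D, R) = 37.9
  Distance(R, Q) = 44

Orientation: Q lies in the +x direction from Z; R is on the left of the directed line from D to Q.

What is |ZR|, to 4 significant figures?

56.56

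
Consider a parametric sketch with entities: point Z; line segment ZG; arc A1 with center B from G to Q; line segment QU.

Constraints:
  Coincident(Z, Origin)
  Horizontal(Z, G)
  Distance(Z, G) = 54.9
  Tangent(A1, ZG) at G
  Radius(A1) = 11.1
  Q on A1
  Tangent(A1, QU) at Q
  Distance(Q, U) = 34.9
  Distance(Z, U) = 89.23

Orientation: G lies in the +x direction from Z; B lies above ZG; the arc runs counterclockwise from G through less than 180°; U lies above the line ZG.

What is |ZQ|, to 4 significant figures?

64.86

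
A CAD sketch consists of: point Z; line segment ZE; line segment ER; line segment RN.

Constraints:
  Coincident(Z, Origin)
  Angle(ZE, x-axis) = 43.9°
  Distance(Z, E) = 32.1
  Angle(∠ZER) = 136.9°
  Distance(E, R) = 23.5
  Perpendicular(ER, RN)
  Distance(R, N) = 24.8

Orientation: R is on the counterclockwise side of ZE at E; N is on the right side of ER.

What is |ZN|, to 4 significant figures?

66.24

Z is at the origin; ZE runs at 43.9° with length 32.1, so E = 32.1·(cos 43.9°, sin 43.9°) = (23.13, 22.26). ∠ZER = 136.9°, so ER runs at 43.9° + (180° − 136.9°) = 87.00° from the x-axis; with |ER| = 23.5, R = E + 23.5·(cos 87.00°, sin 87.00°) = (24.36, 45.73). ER is perpendicular to RN; with |RN| = 24.8 on the right of ER, N = R + 24.8·(0.9986, -0.05234) = (49.13, 44.43). Then |ZN| = |N − Z| = 66.24.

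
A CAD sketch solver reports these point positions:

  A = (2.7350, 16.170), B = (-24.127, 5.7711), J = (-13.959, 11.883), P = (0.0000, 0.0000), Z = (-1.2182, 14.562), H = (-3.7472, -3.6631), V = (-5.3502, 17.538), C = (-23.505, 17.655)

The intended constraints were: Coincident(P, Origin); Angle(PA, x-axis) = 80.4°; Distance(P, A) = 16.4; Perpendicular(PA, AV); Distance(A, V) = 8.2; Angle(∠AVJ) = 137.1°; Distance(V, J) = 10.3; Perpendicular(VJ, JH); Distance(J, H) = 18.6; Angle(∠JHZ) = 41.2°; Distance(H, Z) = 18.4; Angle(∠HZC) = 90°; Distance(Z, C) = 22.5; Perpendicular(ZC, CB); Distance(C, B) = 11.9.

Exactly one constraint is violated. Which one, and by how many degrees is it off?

Perpendicular(ZC, CB) — off by 4.91°.

P = (0.00, 0.00) ✓; PA at 80.40° ✓; |PA| = 16.40 ✓; ∠(PA, AV) = 90.00° ✓; |AV| = 8.200 ✓; ∠AVJ = 137.1° ✓; |VJ| = 10.30 ✓; ∠(VJ, JH) = 90.00° ✓; |JH| = 18.60 ✓; ∠JHZ = 41.20° ✓; |HZ| = 18.40 ✓; ∠HZC = 90.00° ✓; |ZC| = 22.50 ✓; ∠(ZC, CB) = 94.91° ✗; |CB| = 11.90 ✓.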